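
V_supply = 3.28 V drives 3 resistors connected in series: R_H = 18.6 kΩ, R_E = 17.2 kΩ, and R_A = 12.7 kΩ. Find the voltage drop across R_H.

ΣR = 18.6 + 17.2 + 12.7 = 48.50 kΩ.
V = V_supply · R/ΣR = 3.28 × 0.3835 = 1.258 V.

V ≈ 1.26 V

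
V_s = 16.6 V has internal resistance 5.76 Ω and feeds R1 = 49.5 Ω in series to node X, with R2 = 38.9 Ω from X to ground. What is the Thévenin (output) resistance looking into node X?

R_th ≈ 22.8 Ω

R1' = 5.76 + 49.5 = 55.26 Ω (source resistance + R1).
Zeroing V_s shorts the top of R1' to ground, so R_th = R1' ‖ R2 = 22.83 Ω.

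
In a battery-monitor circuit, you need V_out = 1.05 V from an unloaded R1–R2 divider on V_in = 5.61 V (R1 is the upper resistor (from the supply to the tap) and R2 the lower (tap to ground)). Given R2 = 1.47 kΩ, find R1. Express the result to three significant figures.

Required fraction k = V_out/V_in = 0.1872.
So R1 = R2 · (V_in/V_out − 1) = 1.47 × (5.61/1.05 − 1) = 1.47 × 4.343 = 6.384 kΩ.

R1 ≈ 6.38 kΩ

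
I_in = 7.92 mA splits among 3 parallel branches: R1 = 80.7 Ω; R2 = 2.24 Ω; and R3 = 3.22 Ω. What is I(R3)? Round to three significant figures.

I ≈ 3.20 mA

Conductances: ΣG = 1/80.7 + 1/2.24 + 1/3.22 = 0.7694 (1/Ω).
R3 takes the fraction G_k/ΣG = 0.3106/0.7694 = 0.4036, so I = 7.92 × 0.4036 = 3.197 mA.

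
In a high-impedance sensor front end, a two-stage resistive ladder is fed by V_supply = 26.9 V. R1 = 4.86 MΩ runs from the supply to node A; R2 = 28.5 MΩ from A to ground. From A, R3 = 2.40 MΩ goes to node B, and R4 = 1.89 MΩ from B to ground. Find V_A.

V_A ≈ 11.7 V

The second stage (R3 + R4 = 4.290 MΩ) loads node A in parallel with R2.
Effective lower resistance at A: R2 ‖ 4.290 = 3.729 MΩ.
So V_A = 26.9 × 0.4341 = 11.68 V.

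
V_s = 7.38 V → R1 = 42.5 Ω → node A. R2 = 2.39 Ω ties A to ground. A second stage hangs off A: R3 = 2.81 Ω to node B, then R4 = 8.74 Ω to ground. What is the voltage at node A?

V_A ≈ 0.329 V

Node A sees R2 in parallel with the series input of stage 2, R3 + R4 = 11.55 Ω.
R2 ‖ (R3+R4) = 1.980 Ω.
First divider: V_A = V_s · 1.980/(42.5 + 1.980) = 0.3286 V.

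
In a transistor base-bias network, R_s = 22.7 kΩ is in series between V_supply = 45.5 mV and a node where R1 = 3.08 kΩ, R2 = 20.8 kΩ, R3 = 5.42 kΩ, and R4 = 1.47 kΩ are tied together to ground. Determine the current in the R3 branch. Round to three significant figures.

I ≈ 0.289 µA

Equivalent of the parallel group: R_p = 0.8081 kΩ.
Node voltage V_A = V_supply · R_p/(R_s + R_p) = 45.5 × 0.03437 = 1.564 mV.
I(R3) = V_A / R3 = 1.564/5.42 = 0.2886 µA.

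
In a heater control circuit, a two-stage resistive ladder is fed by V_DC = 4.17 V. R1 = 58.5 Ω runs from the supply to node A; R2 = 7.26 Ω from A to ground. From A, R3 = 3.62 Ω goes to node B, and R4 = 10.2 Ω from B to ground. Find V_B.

V_B ≈ 0.232 V

Looking into the second stage from A: R3 + R4 = 13.82 Ω appears in parallel with R2.
R2 ‖ (R3+R4) = 4.760 Ω.
First divider: V_A = V_DC · 4.760/(58.5 + 4.760) = 0.3137 V.
Then the unloaded second divider: V_B = V_A × R4/(R3+R4) = 0.3137 × 0.7381 = 0.2316 V.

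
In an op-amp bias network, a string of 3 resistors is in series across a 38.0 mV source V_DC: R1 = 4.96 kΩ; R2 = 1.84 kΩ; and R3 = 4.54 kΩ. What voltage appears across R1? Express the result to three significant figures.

Series total: ΣR = 4.96 + 1.84 + 4.54 = 11.34 kΩ.
By the voltage-divider rule, V = 38.0 × 4.960/11.34 = 16.62 mV.

V ≈ 16.6 mV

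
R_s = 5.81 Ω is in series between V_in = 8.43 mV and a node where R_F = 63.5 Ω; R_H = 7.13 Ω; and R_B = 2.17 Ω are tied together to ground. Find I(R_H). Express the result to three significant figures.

I ≈ 0.258 mA

Equivalent of the parallel group: R_p = 1.621 Ω.
V_A = 8.43 × 1.621/7.431 = 1.839 mV.
I(R_H) = V_A / R_H = 1.839/7.13 = 0.2579 mA.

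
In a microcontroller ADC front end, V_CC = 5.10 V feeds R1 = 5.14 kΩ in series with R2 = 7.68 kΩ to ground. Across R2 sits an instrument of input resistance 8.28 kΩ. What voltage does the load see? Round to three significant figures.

V_out ≈ 2.23 V

R2 ‖ R_L = (7.68 × 8.28)/(7.68 + 8.28) = 3.984 kΩ.
Voltage divider with the loaded lower leg: V_out = 5.10 × 3.984/(5.14 + 3.984) = 5.10 × 0.4367 = 2.227 V.
(Unloaded it would be 3.06 V; the load pulls it down.)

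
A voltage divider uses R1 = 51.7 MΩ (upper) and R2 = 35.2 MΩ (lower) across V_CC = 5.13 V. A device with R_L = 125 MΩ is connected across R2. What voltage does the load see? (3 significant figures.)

First combine the lower leg with the load: R2 ‖ R_L = 27.47 MΩ.
Now apply the divider: V_out = 5.13 × 0.3469 = 1.780 V.
(Unloaded it would be 2.08 V; the load pulls it down.)

V_out ≈ 1.78 V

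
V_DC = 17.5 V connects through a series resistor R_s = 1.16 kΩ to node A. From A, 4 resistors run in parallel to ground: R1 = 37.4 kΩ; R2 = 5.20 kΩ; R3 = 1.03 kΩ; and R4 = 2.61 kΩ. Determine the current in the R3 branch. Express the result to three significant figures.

I ≈ 6.01 mA

Combine the parallel branches: R_p = (1/37.4 + 1/5.20 + 1/1.03 + 1/2.61)⁻¹ = 0.6357 kΩ.
Node voltage V_A = V_DC · R_p/(R_s + R_p) = 17.5 × 0.3540 = 6.195 V.
I(R3) = V_A / R3 = 6.195/1.03 = 6.015 mA.
(Check via current divider: I_total = 9.745 mA; share G_k/ΣG = 0.6172 → same result.)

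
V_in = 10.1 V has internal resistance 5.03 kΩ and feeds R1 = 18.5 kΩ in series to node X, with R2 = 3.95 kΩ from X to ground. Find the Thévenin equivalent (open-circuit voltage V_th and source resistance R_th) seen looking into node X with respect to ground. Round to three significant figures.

R1' = 5.03 + 18.5 = 23.53 kΩ (source resistance + R1).
V_th is the unloaded tap voltage: V_in · R2/(R1'+R2) = 10.1 × 0.1437 = 1.452 V.
With V_in suppressed (replaced by a short), R_th = R1' ‖ R2 = (23.53 × 3.95)/(23.53 + 3.95) = 3.382 kΩ.

V_th ≈ 1.45 V, R_th ≈ 3.38 kΩ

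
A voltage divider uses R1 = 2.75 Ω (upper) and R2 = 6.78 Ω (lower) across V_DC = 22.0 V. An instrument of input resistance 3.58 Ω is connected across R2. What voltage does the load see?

V_out ≈ 10.1 V

The load sits in parallel with R2, giving an effective lower resistance R2' = R2·R_L/(R2+R_L) = 2.343 Ω.
Then V_out = V_DC · R2'/(R1 + R2') = 22.0 × 2.343/5.093 = 10.12 V.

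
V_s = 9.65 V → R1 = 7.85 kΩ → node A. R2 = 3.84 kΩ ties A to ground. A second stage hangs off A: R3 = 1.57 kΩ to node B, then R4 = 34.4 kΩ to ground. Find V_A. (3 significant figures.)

The second stage (R3 + R4 = 35.97 kΩ) loads node A in parallel with R2.
Effective lower resistance at A: R2 ‖ 35.97 = 3.470 kΩ.
So V_A = 9.65 × 0.3065 = 2.958 V.

V_A ≈ 2.96 V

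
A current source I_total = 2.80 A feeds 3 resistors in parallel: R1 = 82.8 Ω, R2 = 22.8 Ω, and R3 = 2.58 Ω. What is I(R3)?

I ≈ 2.45 A

Total conductance ΣG = 1/82.8 + 1/22.8 + 1/2.58 = 0.4435 (units of 1/Ω).
By the current-divider rule, I = I_total · G_k/ΣG = 2.80 × 0.8739 = 2.447 A.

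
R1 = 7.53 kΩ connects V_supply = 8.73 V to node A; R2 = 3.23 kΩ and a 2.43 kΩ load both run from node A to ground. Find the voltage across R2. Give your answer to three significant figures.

V_out ≈ 1.36 V

R2 ‖ R_L = (3.23 × 2.43)/(3.23 + 2.43) = 1.387 kΩ.
Then V_out = V_supply · R2'/(R1 + R2') = 8.73 × 1.387/8.917 = 1.358 V.
(Unloaded it would be 2.62 V; the load pulls it down.)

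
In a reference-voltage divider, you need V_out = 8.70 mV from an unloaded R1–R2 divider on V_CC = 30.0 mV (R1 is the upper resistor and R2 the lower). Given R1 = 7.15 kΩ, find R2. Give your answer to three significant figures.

R2 ≈ 2.92 kΩ

V_out/V_CC = R2/(R1+R2) = 0.2900.
So R2 = R1 · V_out/(V_CC − V_out) = 7.15 × 8.70/(30.0 − 8.70) = 7.15 × 0.4085 = 2.920 kΩ.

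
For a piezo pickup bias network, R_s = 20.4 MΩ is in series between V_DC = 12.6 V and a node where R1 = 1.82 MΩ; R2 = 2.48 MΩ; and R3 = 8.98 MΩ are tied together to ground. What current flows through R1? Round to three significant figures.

I ≈ 0.305 µA

Parallel bank: R_p = 1/(1/1.82 + 1/2.48 + 1/8.98) = 0.9398 MΩ.
V_A by voltage divider: V_A = 12.6 × 0.9398/(20.4 + 0.9398) = 0.5549 V.
I(R1) = V_A / R1 = 0.5549/1.82 = 0.3049 µA.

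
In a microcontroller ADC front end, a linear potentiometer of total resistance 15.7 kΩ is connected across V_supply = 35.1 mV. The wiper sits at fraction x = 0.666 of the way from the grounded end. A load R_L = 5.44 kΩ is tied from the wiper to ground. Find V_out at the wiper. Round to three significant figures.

V_out ≈ 14.2 mV

Lower segment x·R_p = 10.46 kΩ; upper segment (1−x)·R_p = 5.244 kΩ.
(x·R_p) ‖ R_L = 3.578 kΩ.
V_out = 35.1 × 3.578/(5.244 + 3.578) = 14.24 mV.
(Unloaded: V_out = x·V_supply = 23.4 mV.)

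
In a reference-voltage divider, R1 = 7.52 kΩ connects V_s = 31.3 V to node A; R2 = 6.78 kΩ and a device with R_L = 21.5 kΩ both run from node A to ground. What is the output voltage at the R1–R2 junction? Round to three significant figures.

V_out ≈ 12.7 V

R2 ‖ R_L = (6.78 × 21.5)/(6.78 + 21.5) = 5.155 kΩ.
Then V_out = V_s · R2'/(R1 + R2') = 31.3 × 5.155/12.67 = 12.73 V.
(Unloaded it would be 14.8 V; the load pulls it down.)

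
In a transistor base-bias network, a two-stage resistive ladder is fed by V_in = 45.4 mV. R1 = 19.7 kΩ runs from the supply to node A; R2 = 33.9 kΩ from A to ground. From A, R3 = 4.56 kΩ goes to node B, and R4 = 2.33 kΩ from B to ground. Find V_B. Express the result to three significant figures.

V_B ≈ 3.46 mV

Node A sees R2 in parallel with the series input of stage 2, R3 + R4 = 6.890 kΩ.
Effective lower resistance at A: R2 ‖ 6.890 = 5.726 kΩ.
V_A = 45.4 × 5.726/(19.7 + 5.726) = 10.22 mV.
Then the unloaded second divider: V_B = V_A × R4/(R3+R4) = 10.22 × 0.3382 = 3.458 mV.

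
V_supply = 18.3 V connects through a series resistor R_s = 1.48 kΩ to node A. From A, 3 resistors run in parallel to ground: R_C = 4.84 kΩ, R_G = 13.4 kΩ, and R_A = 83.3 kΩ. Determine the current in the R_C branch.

Combine the parallel branches: R_p = (1/4.84 + 1/13.4 + 1/83.3)⁻¹ = 3.410 kΩ.
V_A = 18.3 × 3.410/4.890 = 12.76 V.
Branch current I = V_A/R_C = 12.76/4.84 = 2.637 mA.

I ≈ 2.64 mA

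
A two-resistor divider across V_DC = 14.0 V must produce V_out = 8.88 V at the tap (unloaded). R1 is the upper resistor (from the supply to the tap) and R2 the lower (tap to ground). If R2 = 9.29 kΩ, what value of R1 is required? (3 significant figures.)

R1 ≈ 5.36 kΩ

The divider ratio is R2/(R1+R2) = 8.88/14.0 = 0.6343.
R1 = R2·(1/k − 1) = 9.29 × 0.5766 = 5.356 kΩ.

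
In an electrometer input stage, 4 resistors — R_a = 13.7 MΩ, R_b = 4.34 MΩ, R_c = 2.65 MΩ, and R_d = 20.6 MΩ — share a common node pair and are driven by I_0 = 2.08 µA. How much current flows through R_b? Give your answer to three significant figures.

Conductances: ΣG = 1/13.7 + 1/4.34 + 1/2.65 + 1/20.6 = 0.7293 (1/MΩ).
Current divider: I(R_b) = I_0 · G_k/ΣG = 2.08 × (0.2304/0.7293) = 2.08 × 0.3159 = 0.6571 µA.

I ≈ 0.657 µA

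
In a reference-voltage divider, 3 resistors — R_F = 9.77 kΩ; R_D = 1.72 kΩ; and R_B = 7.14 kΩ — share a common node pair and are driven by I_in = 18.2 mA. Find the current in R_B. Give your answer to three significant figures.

I ≈ 3.09 mA

Conductances: ΣG = 1/9.77 + 1/1.72 + 1/7.14 = 0.8238 (1/kΩ).
By the current-divider rule, I = I_in · G_k/ΣG = 18.2 × 0.1700 = 3.094 mA.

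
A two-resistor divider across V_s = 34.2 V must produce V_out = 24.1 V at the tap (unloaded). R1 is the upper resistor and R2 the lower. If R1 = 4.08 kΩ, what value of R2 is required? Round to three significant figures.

R2 ≈ 9.74 kΩ

V_out/V_s = R2/(R1+R2) = 0.7047.
So R2 = R1 · V_out/(V_s − V_out) = 4.08 × 24.1/(34.2 − 24.1) = 4.08 × 2.386 = 9.735 kΩ.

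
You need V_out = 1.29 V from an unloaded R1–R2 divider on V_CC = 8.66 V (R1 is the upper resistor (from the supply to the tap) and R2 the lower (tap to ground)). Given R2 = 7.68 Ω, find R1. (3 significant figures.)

V_out/V_CC = R2/(R1+R2) = 0.1490.
So R1 = R2 · (V_CC/V_out − 1) = 7.68 × (8.66/1.29 − 1) = 7.68 × 5.713 = 43.88 Ω.

R1 ≈ 43.9 Ω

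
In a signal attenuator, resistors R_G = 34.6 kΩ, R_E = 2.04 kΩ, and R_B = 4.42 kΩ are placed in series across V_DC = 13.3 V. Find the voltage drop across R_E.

ΣR = 34.6 + 2.04 + 4.42 = 41.06 kΩ.
V = V_DC · R/ΣR = 13.3 × 0.04968 = 0.6608 V.

V ≈ 0.661 V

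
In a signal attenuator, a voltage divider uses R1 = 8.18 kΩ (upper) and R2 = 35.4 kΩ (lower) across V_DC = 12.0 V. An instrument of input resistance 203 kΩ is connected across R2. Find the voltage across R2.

First combine the lower leg with the load: R2 ‖ R_L = 30.14 kΩ.
Now apply the divider: V_out = 12.0 × 0.7866 = 9.439 V.
(Unloaded it would be 9.75 V; the load pulls it down.)

V_out ≈ 9.44 V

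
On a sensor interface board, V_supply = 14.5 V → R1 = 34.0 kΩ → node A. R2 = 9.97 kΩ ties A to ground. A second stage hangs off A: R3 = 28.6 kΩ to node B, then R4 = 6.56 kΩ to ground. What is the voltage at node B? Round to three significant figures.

Node A sees R2 in parallel with the series input of stage 2, R3 + R4 = 35.16 kΩ.
Effective lower resistance at A: R2 ‖ 35.16 = 7.767 kΩ.
V_A = 14.5 × 7.767/(34.0 + 7.767) = 2.697 V.
V_B = V_A × 0.1866 = 0.5031 V.

V_B ≈ 0.503 V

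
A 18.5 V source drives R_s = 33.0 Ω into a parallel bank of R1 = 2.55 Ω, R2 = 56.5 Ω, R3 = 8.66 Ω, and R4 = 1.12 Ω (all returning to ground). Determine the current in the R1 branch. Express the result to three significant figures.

I ≈ 0.152 A

Combine the parallel branches: R_p = (1/2.55 + 1/56.5 + 1/8.66 + 1/1.12)⁻¹ = 0.7051 Ω.
Node voltage V_A = V_CC · R_p/(R_s + R_p) = 18.5 × 0.02092 = 0.3870 V.
I(R1) = V_A / R1 = 0.3870/2.55 = 0.1518 A.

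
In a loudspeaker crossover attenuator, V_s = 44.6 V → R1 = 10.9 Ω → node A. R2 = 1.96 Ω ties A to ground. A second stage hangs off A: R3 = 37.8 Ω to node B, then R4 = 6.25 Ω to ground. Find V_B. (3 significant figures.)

Node A sees R2 in parallel with the series input of stage 2, R3 + R4 = 44.05 Ω.
R2 ‖ (R3+R4) = 1.877 Ω.
First divider: V_A = V_s · 1.877/(10.9 + 1.877) = 6.550 V.
Stage 2 is unloaded, so V_B = V_A · R4/(R3+R4) = 6.550 × 6.25/44.05 = 0.9294 V.

V_B ≈ 0.929 V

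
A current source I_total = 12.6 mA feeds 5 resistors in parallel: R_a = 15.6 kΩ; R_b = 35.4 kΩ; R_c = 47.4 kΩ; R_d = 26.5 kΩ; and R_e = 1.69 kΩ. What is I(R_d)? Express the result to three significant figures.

Total conductance ΣG = 1/15.6 + 1/35.4 + 1/47.4 + 1/26.5 + 1/1.69 = 0.7429 (units of 1/kΩ).
By the current-divider rule, I = I_total · G_k/ΣG = 12.6 × 0.05080 = 0.6400 mA.

I ≈ 0.640 mA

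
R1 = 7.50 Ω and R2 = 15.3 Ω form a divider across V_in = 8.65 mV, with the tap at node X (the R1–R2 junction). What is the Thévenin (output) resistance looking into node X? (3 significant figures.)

With V_in suppressed (replaced by a short), R_th = R1 ‖ R2 = (7.500 × 15.3)/(7.500 + 15.3) = 5.033 Ω.

R_th ≈ 5.03 Ω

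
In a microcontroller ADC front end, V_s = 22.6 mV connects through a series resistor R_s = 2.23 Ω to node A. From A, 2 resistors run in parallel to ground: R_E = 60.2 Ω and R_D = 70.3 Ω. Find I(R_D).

Parallel bank: R_p = 1/(1/60.2 + 1/70.3) = 32.43 Ω.
V_A by voltage divider: V_A = 22.6 × 32.43/(2.23 + 32.43) = 21.15 mV.
Branch current I = V_A/R_D = 21.15/70.3 = 0.3008 mA.
(Equivalently: I_total = 0.6521 mA, then current-divider fraction G_k/ΣG = 0.4613.)

I ≈ 0.301 mA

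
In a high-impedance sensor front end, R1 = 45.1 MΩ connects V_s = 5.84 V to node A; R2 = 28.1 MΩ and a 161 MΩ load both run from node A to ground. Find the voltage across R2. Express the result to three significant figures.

First combine the lower leg with the load: R2 ‖ R_L = 23.92 MΩ.
Then V_out = V_s · R2'/(R1 + R2') = 5.84 × 23.92/69.02 = 2.024 V.
(Unloaded it would be 2.24 V; the load pulls it down.)

V_out ≈ 2.02 V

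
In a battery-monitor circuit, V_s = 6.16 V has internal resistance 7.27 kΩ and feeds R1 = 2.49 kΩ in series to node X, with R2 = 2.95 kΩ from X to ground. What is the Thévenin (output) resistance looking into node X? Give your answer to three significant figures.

R_th ≈ 2.27 kΩ

R1' = 7.27 + 2.49 = 9.760 kΩ (source resistance + R1).
With V_s suppressed (replaced by a short), R_th = R1' ‖ R2 = (9.760 × 2.95)/(9.760 + 2.95) = 2.265 kΩ.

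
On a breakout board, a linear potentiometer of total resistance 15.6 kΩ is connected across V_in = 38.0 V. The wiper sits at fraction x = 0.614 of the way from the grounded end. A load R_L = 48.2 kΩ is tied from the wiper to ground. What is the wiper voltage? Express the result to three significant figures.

V_out ≈ 21.7 V

Lower segment x·R_p = 9.578 kΩ; upper segment (1−x)·R_p = 6.022 kΩ.
R_L loads the lower segment: effective lower R = 7.991 kΩ.
Then V_out = V_in · 7.991/(6.022 + 7.991) = 21.67 V.
(Unloaded: V_out = x·V_in = 23.3 V.)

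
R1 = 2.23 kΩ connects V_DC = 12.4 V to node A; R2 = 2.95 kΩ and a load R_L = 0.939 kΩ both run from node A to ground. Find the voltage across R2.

V_out ≈ 3.00 V

The load sits in parallel with R2, giving an effective lower resistance R2' = R2·R_L/(R2+R_L) = 0.7123 kΩ.
Then V_out = V_DC · R2'/(R1 + R2') = 12.4 × 0.7123/2.942 = 3.002 V.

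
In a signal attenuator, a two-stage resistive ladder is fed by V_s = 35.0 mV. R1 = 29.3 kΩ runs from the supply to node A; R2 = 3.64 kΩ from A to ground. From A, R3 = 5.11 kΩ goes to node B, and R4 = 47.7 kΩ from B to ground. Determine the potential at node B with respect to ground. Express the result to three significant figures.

V_B ≈ 3.29 mV

Looking into the second stage from A: R3 + R4 = 52.81 kΩ appears in parallel with R2.
Effective lower resistance at A: R2 ‖ 52.81 = 3.405 kΩ.
V_A = 35.0 × 3.405/(29.3 + 3.405) = 3.644 mV.
V_B = V_A × 0.9032 = 3.292 mV.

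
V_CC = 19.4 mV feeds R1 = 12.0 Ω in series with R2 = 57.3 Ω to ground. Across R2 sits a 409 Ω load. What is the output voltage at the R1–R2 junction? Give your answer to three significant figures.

The load sits in parallel with R2, giving an effective lower resistance R2' = R2·R_L/(R2+R_L) = 50.26 Ω.
Then V_out = V_CC · R2'/(R1 + R2') = 19.4 × 50.26/62.26 = 15.66 mV.

V_out ≈ 15.7 mV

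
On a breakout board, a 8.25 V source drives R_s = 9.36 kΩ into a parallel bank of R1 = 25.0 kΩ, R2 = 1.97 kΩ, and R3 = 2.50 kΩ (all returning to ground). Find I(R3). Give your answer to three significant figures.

Equivalent of the parallel group: R_p = 1.055 kΩ.
V_A = 8.25 × 1.055/10.42 = 0.8359 V.
I(R3) = V_A / R3 = 0.8359/2.50 = 0.3344 mA.

I ≈ 0.334 mA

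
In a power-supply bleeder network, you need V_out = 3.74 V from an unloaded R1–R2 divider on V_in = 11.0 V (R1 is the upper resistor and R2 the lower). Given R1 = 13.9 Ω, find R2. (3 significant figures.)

Required fraction k = V_out/V_in = 0.3400.
Rearranging, R2 = R1·k/(1−k) = 13.9 × 0.5152 = 7.161 Ω.

R2 ≈ 7.16 Ω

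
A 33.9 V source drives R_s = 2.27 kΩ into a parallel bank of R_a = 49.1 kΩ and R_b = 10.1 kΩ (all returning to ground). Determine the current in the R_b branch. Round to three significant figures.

I ≈ 2.64 mA

Parallel bank: R_p = 1/(1/49.1 + 1/10.1) = 8.377 kΩ.
V_A = 33.9 × 8.377/10.65 = 26.67 V.
I(R_b) = V_A / R_b = 26.67/10.1 = 2.641 mA.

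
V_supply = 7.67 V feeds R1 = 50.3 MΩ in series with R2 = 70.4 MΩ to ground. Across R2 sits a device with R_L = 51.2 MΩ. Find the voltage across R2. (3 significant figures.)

V_out ≈ 2.84 V

R2 ‖ R_L = (70.4 × 51.2)/(70.4 + 51.2) = 29.64 MΩ.
Then V_out = V_supply · R2'/(R1 + R2') = 7.67 × 29.64/79.94 = 2.844 V.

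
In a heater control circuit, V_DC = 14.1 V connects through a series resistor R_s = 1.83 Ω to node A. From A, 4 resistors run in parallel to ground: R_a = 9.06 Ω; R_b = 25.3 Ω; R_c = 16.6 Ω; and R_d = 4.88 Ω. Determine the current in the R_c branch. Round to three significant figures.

I ≈ 0.483 A

Parallel bank: R_p = 1/(1/9.06 + 1/25.3 + 1/16.6 + 1/4.88) = 2.409 Ω.
V_A = 14.1 × 2.409/4.239 = 8.013 V.
Branch current I = V_A/R_c = 8.013/16.6 = 0.4827 A.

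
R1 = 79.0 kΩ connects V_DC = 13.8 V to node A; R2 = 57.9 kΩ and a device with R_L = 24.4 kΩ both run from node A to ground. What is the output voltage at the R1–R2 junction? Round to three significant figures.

V_out ≈ 2.46 V

First combine the lower leg with the load: R2 ‖ R_L = 17.17 kΩ.
Now apply the divider: V_out = 13.8 × 0.1785 = 2.463 V.
(Unloaded it would be 5.84 V; the load pulls it down.)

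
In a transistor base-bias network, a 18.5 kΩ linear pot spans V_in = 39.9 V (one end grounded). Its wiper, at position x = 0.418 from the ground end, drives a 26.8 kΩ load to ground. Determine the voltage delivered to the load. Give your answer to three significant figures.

The pot divides into 10.77 kΩ above the wiper and 7.733 kΩ below.
R_L loads the lower segment: effective lower R = 6.001 kΩ.
Then V_out = V_in · 6.001/(10.77 + 6.001) = 14.28 V.

V_out ≈ 14.3 V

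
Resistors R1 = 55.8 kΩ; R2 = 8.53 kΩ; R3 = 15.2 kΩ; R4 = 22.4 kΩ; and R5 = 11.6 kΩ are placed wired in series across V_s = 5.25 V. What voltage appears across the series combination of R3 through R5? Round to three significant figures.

ΣR = 55.8 + 8.53 + 15.2 + 22.4 + 11.6 = 113.5 kΩ.
R_{R3..R5} = 15.2 + 22.4 + 11.6 = 49.20 kΩ.
V = V_s · R/ΣR = 5.25 × 0.4334 = 2.275 V.

V ≈ 2.28 V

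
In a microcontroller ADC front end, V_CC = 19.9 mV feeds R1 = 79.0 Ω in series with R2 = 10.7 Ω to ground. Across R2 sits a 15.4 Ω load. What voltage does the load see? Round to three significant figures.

The load sits in parallel with R2, giving an effective lower resistance R2' = R2·R_L/(R2+R_L) = 6.313 Ω.
Voltage divider with the loaded lower leg: V_out = 19.9 × 6.313/(79.0 + 6.313) = 19.9 × 0.07400 = 1.473 mV.

V_out ≈ 1.47 mV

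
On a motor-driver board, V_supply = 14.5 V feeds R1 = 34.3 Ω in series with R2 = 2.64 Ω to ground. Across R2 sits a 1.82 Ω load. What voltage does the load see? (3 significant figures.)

The load sits in parallel with R2, giving an effective lower resistance R2' = R2·R_L/(R2+R_L) = 1.077 Ω.
Then V_out = V_supply · R2'/(R1 + R2') = 14.5 × 1.077/35.38 = 0.4416 V.
(Unloaded it would be 1.04 V; the load pulls it down.)

V_out ≈ 0.442 V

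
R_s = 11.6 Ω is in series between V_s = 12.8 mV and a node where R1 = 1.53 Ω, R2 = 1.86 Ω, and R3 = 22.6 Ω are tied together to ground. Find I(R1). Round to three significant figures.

I ≈ 0.546 mA

Combine the parallel branches: R_p = (1/1.53 + 1/1.86 + 1/22.6)⁻¹ = 0.8094 Ω.
V_A by voltage divider: V_A = 12.8 × 0.8094/(11.6 + 0.8094) = 0.8349 mV.
I(R1) = V_A / R1 = 0.8349/1.53 = 0.5457 mA.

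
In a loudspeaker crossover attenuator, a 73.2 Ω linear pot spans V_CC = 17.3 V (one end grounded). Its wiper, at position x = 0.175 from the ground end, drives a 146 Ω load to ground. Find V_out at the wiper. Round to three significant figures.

V_out ≈ 2.82 V

Split the track: R_lower = x·R_p = 12.81 Ω, R_upper = (1−x)·R_p = 60.39 Ω.
R_L loads the lower segment: effective lower R = 11.78 Ω.
Then V_out = V_CC · 11.78/(60.39 + 11.78) = 2.823 V.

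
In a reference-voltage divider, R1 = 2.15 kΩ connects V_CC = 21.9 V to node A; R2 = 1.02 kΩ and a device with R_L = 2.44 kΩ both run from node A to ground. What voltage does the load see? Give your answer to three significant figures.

V_out ≈ 5.49 V

R2 ‖ R_L = (1.02 × 2.44)/(1.02 + 2.44) = 0.7193 kΩ.
Voltage divider with the loaded lower leg: V_out = 21.9 × 0.7193/(2.15 + 0.7193) = 21.9 × 0.2507 = 5.490 V.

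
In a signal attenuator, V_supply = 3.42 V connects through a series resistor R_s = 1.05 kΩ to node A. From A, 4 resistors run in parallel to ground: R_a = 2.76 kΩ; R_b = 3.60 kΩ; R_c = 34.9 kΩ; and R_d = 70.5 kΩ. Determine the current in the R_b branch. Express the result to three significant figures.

I ≈ 0.553 mA

Equivalent of the parallel group: R_p = 1.464 kΩ.
V_A by voltage divider: V_A = 3.42 × 1.464/(1.05 + 1.464) = 1.992 V.
Branch current I = V_A/R_b = 1.992/3.60 = 0.5533 mA.
(Check via current divider: I_total = 1.360 mA; share G_k/ΣG = 0.4067 → same result.)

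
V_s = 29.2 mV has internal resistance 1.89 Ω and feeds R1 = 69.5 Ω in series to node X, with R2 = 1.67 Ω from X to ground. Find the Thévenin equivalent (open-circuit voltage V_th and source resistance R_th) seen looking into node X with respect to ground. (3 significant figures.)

R1' = 1.89 + 69.5 = 71.39 Ω (source resistance + R1).
V_th is the unloaded tap voltage: V_s · R2/(R1'+R2) = 29.2 × 0.02286 = 0.6675 mV.
Looking into X with the source shorted: R_th = R1'·R2/(R1'+R2) = 71.39 × 1.67/73.06 = 1.632 Ω.

V_th ≈ 0.667 mV, R_th ≈ 1.63 Ω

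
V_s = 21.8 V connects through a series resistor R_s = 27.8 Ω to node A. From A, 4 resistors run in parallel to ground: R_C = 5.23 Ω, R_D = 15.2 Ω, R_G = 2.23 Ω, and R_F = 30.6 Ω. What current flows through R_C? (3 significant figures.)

I ≈ 0.194 A

Combine the parallel branches: R_p = (1/5.23 + 1/15.2 + 1/2.23 + 1/30.6)⁻¹ = 1.355 Ω.
V_A by voltage divider: V_A = 21.8 × 1.355/(27.8 + 1.355) = 1.013 V.
Branch current I = V_A/R_C = 1.013/5.23 = 0.1937 A.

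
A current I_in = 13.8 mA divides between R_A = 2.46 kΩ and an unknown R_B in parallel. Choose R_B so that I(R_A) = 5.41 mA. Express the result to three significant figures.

R_B ≈ 1.59 kΩ

In a two-way split, I_A/I_in = R_B/(R_A + R_B).
5.41/13.8 = R_B/(R_A + R_B) → R_B = R_A · (0.3920)/(1 − 0.3920) = 2.46 × 0.6448 = 1.586 kΩ.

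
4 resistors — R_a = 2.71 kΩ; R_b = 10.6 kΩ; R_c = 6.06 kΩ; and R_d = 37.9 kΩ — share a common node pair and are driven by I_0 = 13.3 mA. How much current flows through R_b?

ΣG = 1/2.71 + 1/10.6 + 1/6.06 + 1/37.9 = 0.6547.
R_b takes the fraction G_k/ΣG = 0.09434/0.6547 = 0.1441, so I = 13.3 × 0.1441 = 1.916 mA.

I ≈ 1.92 mA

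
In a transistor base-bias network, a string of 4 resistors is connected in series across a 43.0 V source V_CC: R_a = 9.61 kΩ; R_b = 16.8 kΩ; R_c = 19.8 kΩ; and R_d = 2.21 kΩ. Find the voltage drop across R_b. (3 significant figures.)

ΣR = 9.61 + 16.8 + 19.8 + 2.21 = 48.42 kΩ.
Voltage divider: V = V_CC · (16.80 / 48.42) = 43.0 × 0.3470 = 14.92 V.

V ≈ 14.9 V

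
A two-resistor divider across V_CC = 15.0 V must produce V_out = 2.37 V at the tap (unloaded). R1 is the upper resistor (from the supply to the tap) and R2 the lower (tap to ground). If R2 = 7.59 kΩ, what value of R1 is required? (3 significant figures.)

R1 ≈ 40.4 kΩ

The divider ratio is R2/(R1+R2) = 2.37/15.0 = 0.1580.
Rearranging, R1 = R2·(1−k)/k = 7.59 × 5.329 = 40.45 kΩ.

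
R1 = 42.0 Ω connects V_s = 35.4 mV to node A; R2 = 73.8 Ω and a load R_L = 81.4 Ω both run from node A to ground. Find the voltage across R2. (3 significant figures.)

V_out ≈ 17.0 mV

First combine the lower leg with the load: R2 ‖ R_L = 38.71 Ω.
Then V_out = V_s · R2'/(R1 + R2') = 35.4 × 38.71/80.71 = 16.98 mV.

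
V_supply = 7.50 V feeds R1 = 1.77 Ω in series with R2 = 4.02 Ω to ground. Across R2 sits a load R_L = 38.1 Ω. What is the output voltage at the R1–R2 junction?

V_out ≈ 5.04 V

First combine the lower leg with the load: R2 ‖ R_L = 3.636 Ω.
Voltage divider with the loaded lower leg: V_out = 7.50 × 3.636/(1.77 + 3.636) = 7.50 × 0.6726 = 5.045 V.
(Unloaded it would be 5.21 V; the load pulls it down.)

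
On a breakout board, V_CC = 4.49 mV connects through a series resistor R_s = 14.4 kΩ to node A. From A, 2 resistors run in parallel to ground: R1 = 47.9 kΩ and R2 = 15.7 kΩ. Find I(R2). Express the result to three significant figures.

Equivalent of the parallel group: R_p = 11.82 kΩ.
Node voltage V_A = V_CC · R_p/(R_s + R_p) = 4.49 × 0.4509 = 2.025 mV.
Branch current I = V_A/R2 = 2.025/15.7 = 0.1289 µA.

I ≈ 0.129 µA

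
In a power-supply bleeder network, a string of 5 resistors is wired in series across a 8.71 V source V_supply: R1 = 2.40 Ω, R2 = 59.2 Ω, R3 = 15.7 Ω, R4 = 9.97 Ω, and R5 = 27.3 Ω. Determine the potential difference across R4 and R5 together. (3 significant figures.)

ΣR = 2.40 + 59.2 + 15.7 + 9.97 + 27.3 = 114.6 Ω.
R_{R4..R5} = 9.97 + 27.3 = 37.27 Ω.
Voltage divider: V = V_supply · (37.27 / 114.6) = 8.71 × 0.3253 = 2.833 V.

V ≈ 2.83 V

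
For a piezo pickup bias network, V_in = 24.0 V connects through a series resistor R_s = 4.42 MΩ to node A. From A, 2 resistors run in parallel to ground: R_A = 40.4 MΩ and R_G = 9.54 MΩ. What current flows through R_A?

Combine the parallel branches: R_p = (1/40.4 + 1/9.54)⁻¹ = 7.718 MΩ.
V_A by voltage divider: V_A = 24.0 × 7.718/(4.42 + 7.718) = 15.26 V.
I(R_A) = V_A / R_A = 15.26/40.4 = 0.3777 µA.

I ≈ 0.378 µA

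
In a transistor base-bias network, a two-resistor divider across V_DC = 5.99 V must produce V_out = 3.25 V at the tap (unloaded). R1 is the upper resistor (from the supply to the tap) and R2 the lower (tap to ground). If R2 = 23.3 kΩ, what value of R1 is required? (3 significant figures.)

Required fraction k = V_out/V_DC = 0.5426.
So R1 = R2 · (V_DC/V_out − 1) = 23.3 × (5.99/3.25 − 1) = 23.3 × 0.8431 = 19.64 kΩ.

R1 ≈ 19.6 kΩ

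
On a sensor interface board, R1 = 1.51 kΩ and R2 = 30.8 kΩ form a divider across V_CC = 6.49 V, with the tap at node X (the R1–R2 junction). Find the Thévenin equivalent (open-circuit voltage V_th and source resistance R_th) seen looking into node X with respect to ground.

V_th is the unloaded tap voltage: V_CC · R2/(R1+R2) = 6.49 × 0.9533 = 6.187 V.
Zeroing V_CC shorts the top of R1 to ground, so R_th = R1 ‖ R2 = 1.439 kΩ.

V_th ≈ 6.19 V, R_th ≈ 1.44 kΩ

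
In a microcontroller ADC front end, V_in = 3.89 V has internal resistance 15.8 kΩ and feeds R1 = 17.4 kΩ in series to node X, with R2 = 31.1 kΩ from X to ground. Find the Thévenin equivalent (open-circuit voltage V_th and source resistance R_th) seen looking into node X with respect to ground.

V_th ≈ 1.88 V, R_th ≈ 16.1 kΩ

R1' = 15.8 + 17.4 = 33.20 kΩ (source resistance + R1).
V_th is the unloaded tap voltage: V_in · R2/(R1'+R2) = 3.89 × 0.4837 = 1.881 V.
With V_in suppressed (replaced by a short), R_th = R1' ‖ R2 = (33.20 × 31.1)/(33.20 + 31.1) = 16.06 kΩ.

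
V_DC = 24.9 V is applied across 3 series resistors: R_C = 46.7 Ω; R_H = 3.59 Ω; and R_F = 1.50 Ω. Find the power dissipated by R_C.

P ≈ 10.8 W

Series current I = V_DC/ΣR = 24.9/51.79 = 0.4808 A.
P(R_C) = I²·R_C = (0.4808)² × 46.7 = 10.80 W.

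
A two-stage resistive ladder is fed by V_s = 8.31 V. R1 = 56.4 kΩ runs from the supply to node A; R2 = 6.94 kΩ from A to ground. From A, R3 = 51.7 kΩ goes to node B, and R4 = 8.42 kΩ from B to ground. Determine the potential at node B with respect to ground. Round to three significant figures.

V_B ≈ 0.116 V

Looking into the second stage from A: R3 + R4 = 60.12 kΩ appears in parallel with R2.
Effective lower resistance at A: R2 ‖ 60.12 = 6.222 kΩ.
First divider: V_A = V_s · 6.222/(56.4 + 6.222) = 0.8256 V.
V_B = V_A × 0.1401 = 0.1156 V.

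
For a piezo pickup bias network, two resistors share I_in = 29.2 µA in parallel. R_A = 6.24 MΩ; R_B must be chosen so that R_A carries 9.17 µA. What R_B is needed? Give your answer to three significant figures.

R_B ≈ 2.86 MΩ

Two-branch current divider: I_A = I_in · R_B/(R_A + R_B).
9.17/29.2 = R_B/(R_A + R_B) → R_B = R_A · (0.3140)/(1 − 0.3140) = 6.24 × 0.4578 = 2.857 MΩ.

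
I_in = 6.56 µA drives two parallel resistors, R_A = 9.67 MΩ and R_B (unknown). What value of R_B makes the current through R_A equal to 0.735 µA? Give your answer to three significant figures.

R_B ≈ 1.22 MΩ

Two-branch current divider: I_A = I_in · R_B/(R_A + R_B).
With f = 0.1120, R_B = R_A · f/(1−f) = 9.67 × 0.1262 = 1.220 MΩ.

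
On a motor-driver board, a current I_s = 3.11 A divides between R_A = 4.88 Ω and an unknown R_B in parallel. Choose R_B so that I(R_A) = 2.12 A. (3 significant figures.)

R_B ≈ 10.5 Ω

The fraction through R_A equals R_B/(R_A+R_B).
2.12/3.11 = R_B/(R_A + R_B) → R_B = R_A · (0.6817)/(1 − 0.6817) = 4.88 × 2.141 = 10.45 Ω.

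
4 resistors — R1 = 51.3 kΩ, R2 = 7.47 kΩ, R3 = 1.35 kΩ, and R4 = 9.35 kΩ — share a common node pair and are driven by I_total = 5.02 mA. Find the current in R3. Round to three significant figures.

Conductances: ΣG = 1/51.3 + 1/7.47 + 1/1.35 + 1/9.35 = 1.001 (1/kΩ).
R3 takes the fraction G_k/ΣG = 0.7407/1.001 = 0.7400, so I = 5.02 × 0.7400 = 3.715 mA.

I ≈ 3.71 mA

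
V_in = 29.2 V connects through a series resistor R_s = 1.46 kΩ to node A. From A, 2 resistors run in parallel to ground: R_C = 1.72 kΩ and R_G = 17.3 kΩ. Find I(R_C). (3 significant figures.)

Parallel bank: R_p = 1/(1/1.72 + 1/17.3) = 1.564 kΩ.
Node voltage V_A = V_in · R_p/(R_s + R_p) = 29.2 × 0.5173 = 15.10 V.
I(R_C) = V_A / R_C = 15.10/1.72 = 8.782 mA.
(Equivalently: I_total = 9.655 mA, then current-divider fraction G_k/ΣG = 0.9096.)

I ≈ 8.78 mA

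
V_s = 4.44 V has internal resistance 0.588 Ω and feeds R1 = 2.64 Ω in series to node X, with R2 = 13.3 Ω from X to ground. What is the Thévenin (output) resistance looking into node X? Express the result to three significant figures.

R1' = 0.588 + 2.64 = 3.228 Ω (source resistance + R1).
With V_s suppressed (replaced by a short), R_th = R1' ‖ R2 = (3.228 × 13.3)/(3.228 + 13.3) = 2.598 Ω.

R_th ≈ 2.60 Ω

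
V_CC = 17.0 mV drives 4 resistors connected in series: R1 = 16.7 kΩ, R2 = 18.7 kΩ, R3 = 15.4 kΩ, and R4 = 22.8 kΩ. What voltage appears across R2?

ΣR = 16.7 + 18.7 + 15.4 + 22.8 = 73.60 kΩ.
Voltage divider: V = V_CC · (18.70 / 73.60) = 17.0 × 0.2541 = 4.319 mV.

V ≈ 4.32 mV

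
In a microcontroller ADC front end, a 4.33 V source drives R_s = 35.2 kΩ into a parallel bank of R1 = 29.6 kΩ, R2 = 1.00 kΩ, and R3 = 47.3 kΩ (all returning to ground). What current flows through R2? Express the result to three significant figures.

Combine the parallel branches: R_p = (1/29.6 + 1/1.00 + 1/47.3)⁻¹ = 0.9479 kΩ.
Node voltage V_A = V_supply · R_p/(R_s + R_p) = 4.33 × 0.02622 = 0.1135 V.
Branch current I = V_A/R2 = 0.1135/1.00 = 0.1135 mA.

I ≈ 0.114 mA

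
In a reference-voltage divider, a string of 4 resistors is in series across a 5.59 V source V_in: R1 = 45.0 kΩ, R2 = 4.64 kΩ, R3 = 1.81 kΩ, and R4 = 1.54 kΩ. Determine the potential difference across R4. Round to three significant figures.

V ≈ 0.162 V

ΣR = 45.0 + 4.64 + 1.81 + 1.54 = 52.99 kΩ.
By the voltage-divider rule, V = 5.59 × 1.540/52.99 = 0.1625 V.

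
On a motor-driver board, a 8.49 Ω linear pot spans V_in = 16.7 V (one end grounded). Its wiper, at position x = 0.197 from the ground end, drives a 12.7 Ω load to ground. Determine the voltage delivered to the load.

V_out ≈ 2.98 V

Split the track: R_lower = x·R_p = 1.673 Ω, R_upper = (1−x)·R_p = 6.817 Ω.
R_L loads the lower segment: effective lower R = 1.478 Ω.
V_out = 16.7 × 1.478/(6.817 + 1.478) = 2.975 V.
(Unloaded: V_out = x·V_in = 3.29 V.)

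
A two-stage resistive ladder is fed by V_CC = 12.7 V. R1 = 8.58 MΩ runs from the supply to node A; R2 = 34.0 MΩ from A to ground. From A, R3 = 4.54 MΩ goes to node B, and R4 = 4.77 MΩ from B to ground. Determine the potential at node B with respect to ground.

V_B ≈ 2.99 V

Node A sees R2 in parallel with the series input of stage 2, R3 + R4 = 9.310 MΩ.
R2 ‖ (R3+R4) = 7.309 MΩ.
First divider: V_A = V_CC · 7.309/(8.58 + 7.309) = 5.842 V.
V_B = V_A × 0.5124 = 2.993 V.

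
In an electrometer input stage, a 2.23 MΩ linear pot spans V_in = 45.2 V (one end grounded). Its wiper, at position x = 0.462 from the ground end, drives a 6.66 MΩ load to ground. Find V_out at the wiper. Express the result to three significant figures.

V_out ≈ 19.3 V

The pot divides into 1.200 MΩ above the wiper and 1.030 MΩ below.
(x·R_p) ‖ R_L = 0.8922 MΩ.
V_out = 45.2 × 0.8922/(1.200 + 0.8922) = 19.28 V.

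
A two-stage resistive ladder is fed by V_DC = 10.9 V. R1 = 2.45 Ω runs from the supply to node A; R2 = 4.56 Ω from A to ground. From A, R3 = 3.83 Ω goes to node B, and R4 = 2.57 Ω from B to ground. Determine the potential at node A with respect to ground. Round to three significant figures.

The second stage (R3 + R4 = 6.400 Ω) loads node A in parallel with R2.
Effective lower resistance at A: R2 ‖ 6.400 = 2.663 Ω.
V_A = 10.9 × 2.663/(2.45 + 2.663) = 5.677 V.

V_A ≈ 5.68 V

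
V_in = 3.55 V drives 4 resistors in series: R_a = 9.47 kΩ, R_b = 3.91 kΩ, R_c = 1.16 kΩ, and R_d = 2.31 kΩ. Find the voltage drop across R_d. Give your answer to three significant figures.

V ≈ 0.487 V

ΣR = 9.47 + 3.91 + 1.16 + 2.31 = 16.85 kΩ.
By the voltage-divider rule, V = 3.55 × 2.310/16.85 = 0.4867 V.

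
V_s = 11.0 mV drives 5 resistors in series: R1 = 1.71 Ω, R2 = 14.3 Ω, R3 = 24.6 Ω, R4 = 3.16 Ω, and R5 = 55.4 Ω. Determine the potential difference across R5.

V ≈ 6.15 mV

Series total: ΣR = 1.71 + 14.3 + 24.6 + 3.16 + 55.4 = 99.17 Ω.
V = V_s · R/ΣR = 11.0 × 0.5586 = 6.145 mV.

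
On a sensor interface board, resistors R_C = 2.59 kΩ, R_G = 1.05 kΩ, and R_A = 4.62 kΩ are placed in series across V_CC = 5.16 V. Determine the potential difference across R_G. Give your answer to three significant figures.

V ≈ 0.656 V

Total series resistance ΣR = 2.59 + 1.05 + 4.62 = 8.260 kΩ.
V = V_CC · R/ΣR = 5.16 × 0.1271 = 0.6559 V.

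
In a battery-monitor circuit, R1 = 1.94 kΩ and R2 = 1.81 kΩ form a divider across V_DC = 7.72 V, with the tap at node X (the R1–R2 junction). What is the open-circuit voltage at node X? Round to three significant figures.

V_th is the unloaded tap voltage: V_DC · R2/(R1+R2) = 7.72 × 0.4827 = 3.726 V.

V_th ≈ 3.73 V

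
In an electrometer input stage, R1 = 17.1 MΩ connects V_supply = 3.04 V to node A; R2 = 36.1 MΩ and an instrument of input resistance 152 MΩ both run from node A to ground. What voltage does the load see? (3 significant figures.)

V_out ≈ 1.92 V

R2 ‖ R_L = (36.1 × 152)/(36.1 + 152) = 29.17 MΩ.
Now apply the divider: V_out = 3.04 × 0.6304 = 1.917 V.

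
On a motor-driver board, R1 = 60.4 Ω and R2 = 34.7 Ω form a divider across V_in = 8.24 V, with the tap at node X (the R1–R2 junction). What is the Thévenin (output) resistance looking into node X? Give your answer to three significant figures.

With V_in suppressed (replaced by a short), R_th = R1 ‖ R2 = (60.40 × 34.7)/(60.40 + 34.7) = 22.04 Ω.

R_th ≈ 22.0 Ω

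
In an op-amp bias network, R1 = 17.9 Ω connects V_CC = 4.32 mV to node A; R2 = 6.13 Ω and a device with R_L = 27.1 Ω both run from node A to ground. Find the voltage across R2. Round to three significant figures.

First combine the lower leg with the load: R2 ‖ R_L = 4.999 Ω.
Now apply the divider: V_out = 4.32 × 0.2183 = 0.9431 mV.
(Unloaded it would be 1.10 mV; the load pulls it down.)

V_out ≈ 0.943 mV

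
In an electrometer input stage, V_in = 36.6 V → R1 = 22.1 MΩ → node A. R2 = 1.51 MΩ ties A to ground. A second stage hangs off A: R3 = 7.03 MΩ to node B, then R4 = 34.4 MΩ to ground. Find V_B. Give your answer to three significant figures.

Looking into the second stage from A: R3 + R4 = 41.43 MΩ appears in parallel with R2.
Effective lower resistance at A: R2 ‖ 41.43 = 1.457 MΩ.
So V_A = 36.6 × 0.06185 = 2.264 V.
Stage 2 is unloaded, so V_B = V_A · R4/(R3+R4) = 2.264 × 34.4/41.43 = 1.879 V.

V_B ≈ 1.88 V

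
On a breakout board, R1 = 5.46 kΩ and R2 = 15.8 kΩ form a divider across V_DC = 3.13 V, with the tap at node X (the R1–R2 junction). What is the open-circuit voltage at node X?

V_th ≈ 2.33 V

With X open, the divider is unloaded: V_th = 3.13 × 15.8/21.26 = 2.326 V.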